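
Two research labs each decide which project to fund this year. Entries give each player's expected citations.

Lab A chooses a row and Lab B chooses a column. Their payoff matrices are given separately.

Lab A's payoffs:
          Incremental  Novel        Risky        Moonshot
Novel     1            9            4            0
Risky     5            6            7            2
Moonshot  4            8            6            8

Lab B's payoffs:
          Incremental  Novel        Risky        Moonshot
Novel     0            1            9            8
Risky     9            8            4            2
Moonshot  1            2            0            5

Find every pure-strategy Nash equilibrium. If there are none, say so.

(Novel, Incremental): Lab A can switch to Risky (1 → 5). Not NE.
(Novel, Novel): Lab B can switch to Risky (1 → 9). Not NE.
(Novel, Risky): Lab A can switch to Risky (4 → 7). Not NE.
(Novel, Moonshot): Lab A can switch to Risky (0 → 2). Not NE.
(Risky, Incremental): Lab A gets 5, best alternative 4; Lab B gets 9, best alternative 8. No profitable deviation — NE.
(Risky, Novel): Lab A can switch to Novel (6 → 9). Not NE.
(Risky, Risky): Lab B can switch to Incremental (4 → 9). Not NE.
(Moonshot, Moonshot): Lab A gets 8, best alternative 2; Lab B gets 5, best alternative 2. No profitable deviation — NE.
(The remaining 4 profiles each have a profitable deviation by the same check.)

Pure-strategy Nash equilibria: (Risky, Incremental) and (Moonshot, Moonshot)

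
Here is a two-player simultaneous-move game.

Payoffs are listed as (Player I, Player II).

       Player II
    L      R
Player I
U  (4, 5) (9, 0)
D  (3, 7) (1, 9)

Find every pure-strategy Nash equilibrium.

Mark each player's best response to every combination of opponents' strategies; a profile where every player is best-responding is a pure Nash equilibrium.
Player I against L: payoffs 4, 3 → best response U.
Player I against R: payoffs 9, 1 → best response U.
Player II against U: payoffs 5, 0 → best response L.
Player II against D: payoffs 7, 9 → best response R.
Mutual best responses: (U, L).

The unique pure-strategy Nash equilibrium is (U, L).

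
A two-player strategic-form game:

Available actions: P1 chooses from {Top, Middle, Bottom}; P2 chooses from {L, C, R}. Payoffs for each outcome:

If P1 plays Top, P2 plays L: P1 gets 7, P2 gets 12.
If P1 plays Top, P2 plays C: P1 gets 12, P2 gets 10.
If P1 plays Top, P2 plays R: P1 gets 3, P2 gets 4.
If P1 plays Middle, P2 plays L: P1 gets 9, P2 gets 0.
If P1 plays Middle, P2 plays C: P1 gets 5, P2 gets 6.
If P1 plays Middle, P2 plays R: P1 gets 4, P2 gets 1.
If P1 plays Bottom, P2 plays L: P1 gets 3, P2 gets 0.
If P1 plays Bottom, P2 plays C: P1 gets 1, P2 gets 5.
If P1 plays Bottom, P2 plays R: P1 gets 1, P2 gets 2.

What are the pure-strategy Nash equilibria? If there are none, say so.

There is no pure-strategy Nash equilibrium.

Check each profile: it is a Nash equilibrium iff no player can strictly gain by switching unilaterally.
(Top, L): P1 can switch to Middle (7 → 9). Not NE.
(Top, C): P2 can switch to L (10 → 12). Not NE.
(Top, R): P1 can switch to Middle (3 → 4). Not NE.
(Middle, L): P2 can switch to C (0 → 6). Not NE.
(Middle, C): P1 can switch to Top (5 → 12). Not NE.
(Middle, R): P2 can switch to C (1 → 6). Not NE.
(Bottom, L): P1 can switch to Top (3 → 7). Not NE.
(Bottom, C): P1 can switch to Top (1 → 12). Not NE.
(The remaining 1 profile has a profitable deviation by the same check.)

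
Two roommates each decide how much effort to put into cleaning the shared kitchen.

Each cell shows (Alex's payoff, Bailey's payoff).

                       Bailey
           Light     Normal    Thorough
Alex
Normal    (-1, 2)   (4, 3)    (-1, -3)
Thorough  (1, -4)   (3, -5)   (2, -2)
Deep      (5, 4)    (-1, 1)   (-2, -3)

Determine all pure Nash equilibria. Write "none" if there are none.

(Normal, Normal), (Thorough, Thorough), (Deep, Light)

Mark each player's best response to every combination of opponents' strategies; a profile where every player is best-responding is a pure Nash equilibrium.
Alex against Light: payoffs -1, 1, 5 → best response Deep.
Alex against Normal: payoffs 4, 3, -1 → best response Normal.
Alex against Thorough: payoffs -1, 2, -2 → best response Thorough.
Bailey against Normal: payoffs 2, 3, -3 → best response Normal.
Bailey against Thorough: payoffs -4, -5, -2 → best response Thorough.
Bailey against Deep: payoffs 4, 1, -3 → best response Light.
Mutual best responses: (Normal, Normal); (Thorough, Thorough); (Deep, Light).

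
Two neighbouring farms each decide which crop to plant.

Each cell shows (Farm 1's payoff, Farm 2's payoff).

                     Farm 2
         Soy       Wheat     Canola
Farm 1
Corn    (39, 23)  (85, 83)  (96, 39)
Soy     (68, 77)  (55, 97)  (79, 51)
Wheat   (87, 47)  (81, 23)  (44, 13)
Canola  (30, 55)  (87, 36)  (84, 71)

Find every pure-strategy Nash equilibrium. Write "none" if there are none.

The unique pure-strategy Nash equilibrium is (Wheat, Soy).

(Corn, Soy): Farm 1 can switch to Soy (39 → 68). Not NE.
(Corn, Wheat): Farm 1 can switch to Canola (85 → 87). Not NE.
(Corn, Canola): Farm 2 can switch to Wheat (39 → 83). Not NE.
(Soy, Soy): Farm 1 can switch to Wheat (68 → 87). Not NE.
(Soy, Wheat): Farm 1 can switch to Corn (55 → 85). Not NE.
(Soy, Canola): Farm 1 can switch to Corn (79 → 96). Not NE.
(Wheat, Soy): Farm 1 gets 87, best alternative 68; Farm 2 gets 47, best alternative 23. No profitable deviation — NE.
(Wheat, Wheat): Farm 1 can switch to Corn (81 → 85). Not NE.
(Wheat, Canola): Farm 1 can switch to Corn (44 → 96). Not NE.
(Canola, Soy): Farm 1 can switch to Corn (30 → 39). Not NE.
(Canola, Wheat): Farm 2 can switch to Soy (36 → 55). Not NE.
(Canola, Canola): Farm 1 can switch to Corn (84 → 96). Not NE.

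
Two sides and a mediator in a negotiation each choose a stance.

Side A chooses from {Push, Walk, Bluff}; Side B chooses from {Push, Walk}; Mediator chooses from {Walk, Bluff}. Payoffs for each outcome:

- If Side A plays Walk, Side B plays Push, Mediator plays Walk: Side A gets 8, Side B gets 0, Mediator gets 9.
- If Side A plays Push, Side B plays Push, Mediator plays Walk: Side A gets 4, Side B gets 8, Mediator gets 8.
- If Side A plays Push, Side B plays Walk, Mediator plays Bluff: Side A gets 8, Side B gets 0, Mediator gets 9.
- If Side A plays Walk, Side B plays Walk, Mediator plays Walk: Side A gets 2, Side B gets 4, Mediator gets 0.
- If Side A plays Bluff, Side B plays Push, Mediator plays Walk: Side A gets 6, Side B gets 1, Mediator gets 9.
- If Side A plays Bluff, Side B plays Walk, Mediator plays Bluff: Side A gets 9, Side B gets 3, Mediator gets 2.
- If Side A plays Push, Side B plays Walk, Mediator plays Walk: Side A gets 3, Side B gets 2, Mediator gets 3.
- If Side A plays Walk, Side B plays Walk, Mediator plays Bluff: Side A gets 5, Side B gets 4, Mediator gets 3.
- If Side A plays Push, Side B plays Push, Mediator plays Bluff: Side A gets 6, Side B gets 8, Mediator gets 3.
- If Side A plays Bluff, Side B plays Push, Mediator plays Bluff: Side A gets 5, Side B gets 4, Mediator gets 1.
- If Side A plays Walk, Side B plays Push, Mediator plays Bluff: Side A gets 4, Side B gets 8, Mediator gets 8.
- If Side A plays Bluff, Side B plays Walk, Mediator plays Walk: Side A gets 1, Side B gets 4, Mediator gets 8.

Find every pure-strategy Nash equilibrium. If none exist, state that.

Side A against (Push, Walk): payoffs 4, 8, 6 → best response Walk.
Side A against (Push, Bluff): payoffs 6, 4, 5 → best response Push.
Side A against (Walk, Walk): payoffs 3, 2, 1 → best response Push.
Side A against (Walk, Bluff): payoffs 8, 5, 9 → best response Bluff.
Side B against (Push, Walk): payoffs 8, 2 → best response Push.
Side B against (Push, Bluff): payoffs 8, 0 → best response Push.
Side B against (Walk, Walk): payoffs 0, 4 → best response Walk.
Side B against (Walk, Bluff): payoffs 8, 4 → best response Push.
Side B against (Bluff, Walk): payoffs 1, 4 → best response Walk.
Side B against (Bluff, Bluff): payoffs 4, 3 → best response Push.
Mediator against (Push, Push): payoffs 8, 3 → best response Walk.
Mediator against (Push, Walk): payoffs 3, 9 → best response Bluff.
Mediator against (Walk, Push): payoffs 9, 8 → best response Walk.
Mediator against (Walk, Walk): payoffs 0, 3 → best response Bluff.
Mediator against (Bluff, Push): payoffs 9, 1 → best response Walk.
Mediator against (Bluff, Walk): payoffs 8, 2 → best response Walk.
No profile is a mutual best response for all players.

There is no pure-strategy Nash equilibrium.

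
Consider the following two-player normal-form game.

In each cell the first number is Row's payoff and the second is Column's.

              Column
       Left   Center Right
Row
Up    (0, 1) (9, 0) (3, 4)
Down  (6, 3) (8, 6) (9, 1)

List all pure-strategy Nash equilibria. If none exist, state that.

This game has no pure Nash equilibrium.

Row against Left: payoffs 0, 6 → best response Down.
Row against Center: payoffs 9, 8 → best response Up.
Row against Right: payoffs 3, 9 → best response Down.
Column against Up: payoffs 1, 0, 4 → best response Right.
Column against Down: payoffs 3, 6, 1 → best response Center.
No profile is a mutual best response for all players.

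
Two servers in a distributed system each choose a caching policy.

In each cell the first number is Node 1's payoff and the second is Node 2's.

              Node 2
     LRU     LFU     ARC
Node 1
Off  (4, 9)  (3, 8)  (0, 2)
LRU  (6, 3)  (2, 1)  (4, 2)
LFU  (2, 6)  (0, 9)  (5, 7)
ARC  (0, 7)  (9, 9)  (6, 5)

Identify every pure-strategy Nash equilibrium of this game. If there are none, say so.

(Off, LRU): Node 1 can switch to LRU (4 → 6). Not NE.
(Off, LFU): Node 1 can switch to ARC (3 → 9). Not NE.
(Off, ARC): Node 1 can switch to LRU (0 → 4). Not NE.
(LRU, LRU): Node 1 gets 6, best alternative 4; Node 2 gets 3, best alternative 2. No profitable deviation — NE.
(LRU, LFU): Node 1 can switch to Off (2 → 3). Not NE.
(LRU, ARC): Node 1 can switch to LFU (4 → 5). Not NE.
(LFU, LRU): Node 1 can switch to Off (2 → 4). Not NE.
(LFU, LFU): Node 1 can switch to Off (0 → 3). Not NE.
(LFU, ARC): Node 1 can switch to ARC (5 → 6). Not NE.
(ARC, LRU): Node 1 can switch to Off (0 → 4). Not NE.
(ARC, LFU): Node 1 gets 9, best alternative 3; Node 2 gets 9, best alternative 7. No profitable deviation — NE.
(ARC, ARC): Node 2 can switch to LRU (5 → 7). Not NE.

The pure Nash equilibria are (LRU, LRU); (ARC, LFU).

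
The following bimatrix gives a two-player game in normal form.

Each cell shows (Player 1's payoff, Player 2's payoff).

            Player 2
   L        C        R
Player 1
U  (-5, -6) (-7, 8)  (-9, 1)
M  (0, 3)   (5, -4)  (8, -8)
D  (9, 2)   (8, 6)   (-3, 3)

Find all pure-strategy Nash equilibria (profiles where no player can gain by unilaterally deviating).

The unique pure-strategy Nash equilibrium is (D, C).

Player 1 against L: payoffs -5, 0, 9 → best response D.
Player 1 against C: payoffs -7, 5, 8 → best response D.
Player 1 against R: payoffs -9, 8, -3 → best response M.
Player 2 against U: payoffs -6, 8, 1 → best response C.
Player 2 against M: payoffs 3, -4, -8 → best response L.
Player 2 against D: payoffs 2, 6, 3 → best response C.
Mutual best responses: (D, C).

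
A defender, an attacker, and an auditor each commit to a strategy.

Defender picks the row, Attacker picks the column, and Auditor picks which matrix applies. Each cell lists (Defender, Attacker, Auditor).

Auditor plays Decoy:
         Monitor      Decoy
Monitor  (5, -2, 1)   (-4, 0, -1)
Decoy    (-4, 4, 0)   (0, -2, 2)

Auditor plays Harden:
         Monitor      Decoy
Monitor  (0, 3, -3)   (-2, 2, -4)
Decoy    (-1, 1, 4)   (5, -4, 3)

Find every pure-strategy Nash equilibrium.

There is no pure-strategy Nash equilibrium.

(Monitor, Monitor, Decoy): Attacker can switch to Decoy (-2 → 0). Not NE.
(Monitor, Monitor, Harden): Auditor can switch to Decoy (-3 → 1). Not NE.
(Monitor, Decoy, Decoy): Defender can switch to Decoy (-4 → 0). Not NE.
(Monitor, Decoy, Harden): Defender can switch to Decoy (-2 → 5). Not NE.
(Decoy, Monitor, Decoy): Defender can switch to Monitor (-4 → 5). Not NE.
(Decoy, Monitor, Harden): Defender can switch to Monitor (-1 → 0). Not NE.
(Decoy, Decoy, Decoy): Attacker can switch to Monitor (-2 → 4). Not NE.
(Decoy, Decoy, Harden): Attacker can switch to Monitor (-4 → 1). Not NE.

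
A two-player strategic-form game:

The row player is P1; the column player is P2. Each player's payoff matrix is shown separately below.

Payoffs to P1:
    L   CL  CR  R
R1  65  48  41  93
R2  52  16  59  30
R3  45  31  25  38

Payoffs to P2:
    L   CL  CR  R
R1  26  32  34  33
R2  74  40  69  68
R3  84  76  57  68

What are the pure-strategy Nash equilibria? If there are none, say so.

(R1, L): P2 can switch to CL (26 → 32). Not NE.
(R1, CL): P2 can switch to CR (32 → 34). Not NE.
(R1, CR): P1 can switch to R2 (41 → 59). Not NE.
(R1, R): P2 can switch to CR (33 → 34). Not NE.
(R2, L): P1 can switch to R1 (52 → 65). Not NE.
(R2, CL): P1 can switch to R1 (16 → 48). Not NE.
(R2, CR): P2 can switch to L (69 → 74). Not NE.
(R2, R): P1 can switch to R1 (30 → 93). Not NE.
(The remaining 4 profiles each have a profitable deviation by the same check.)

There is no pure-strategy Nash equilibrium.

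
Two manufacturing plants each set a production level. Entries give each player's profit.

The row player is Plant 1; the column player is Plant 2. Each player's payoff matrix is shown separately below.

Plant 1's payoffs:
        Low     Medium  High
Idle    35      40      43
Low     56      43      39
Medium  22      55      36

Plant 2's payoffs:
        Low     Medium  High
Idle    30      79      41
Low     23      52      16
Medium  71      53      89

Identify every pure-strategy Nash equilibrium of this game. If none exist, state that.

There is no pure-strategy Nash equilibrium.

For each player, find the best response to each opponent profile; mutual best responses are the pure NE.
Plant 1 against Low: payoffs 35, 56, 22 → best response Low.
Plant 1 against Medium: payoffs 40, 43, 55 → best response Medium.
Plant 1 against High: payoffs 43, 39, 36 → best response Idle.
Plant 2 against Idle: payoffs 30, 79, 41 → best response Medium.
Plant 2 against Low: payoffs 23, 52, 16 → best response Medium.
Plant 2 against Medium: payoffs 71, 53, 89 → best response High.
No profile is a mutual best response for all players.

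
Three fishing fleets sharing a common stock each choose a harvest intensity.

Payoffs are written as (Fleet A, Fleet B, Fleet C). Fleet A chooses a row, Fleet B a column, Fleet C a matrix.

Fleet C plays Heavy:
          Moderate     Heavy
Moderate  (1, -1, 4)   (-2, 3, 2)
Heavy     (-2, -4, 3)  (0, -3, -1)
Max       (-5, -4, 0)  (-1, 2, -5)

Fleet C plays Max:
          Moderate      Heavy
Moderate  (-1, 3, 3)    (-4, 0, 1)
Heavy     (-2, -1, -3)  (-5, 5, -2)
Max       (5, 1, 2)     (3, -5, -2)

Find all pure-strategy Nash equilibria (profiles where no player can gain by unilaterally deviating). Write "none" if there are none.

For each player, find the best response to each opponent profile; mutual best responses are the pure NE.
Fleet A against (Moderate, Heavy): payoffs 1, -2, -5 → best response Moderate.
Fleet A against (Moderate, Max): payoffs -1, -2, 5 → best response Max.
Fleet A against (Heavy, Heavy): payoffs -2, 0, -1 → best response Heavy.
Fleet A against (Heavy, Max): payoffs -4, -5, 3 → best response Max.
Fleet B against (Moderate, Heavy): payoffs -1, 3 → best response Heavy.
Fleet B against (Moderate, Max): payoffs 3, 0 → best response Moderate.
Fleet B against (Heavy, Heavy): payoffs -4, -3 → best response Heavy.
Fleet B against (Heavy, Max): payoffs -1, 5 → best response Heavy.
Fleet B against (Max, Heavy): payoffs -4, 2 → best response Heavy.
Fleet B against (Max, Max): payoffs 1, -5 → best response Moderate.
Fleet C against (Moderate, Moderate): payoffs 4, 3 → best response Heavy.
Fleet C against (Moderate, Heavy): payoffs 2, 1 → best response Heavy.
Fleet C against (Heavy, Moderate): payoffs 3, -3 → best response Heavy.
Fleet C against (Heavy, Heavy): payoffs -1, -2 → best response Heavy.
Fleet C against (Max, Moderate): payoffs 0, 2 → best response Max.
Fleet C against (Max, Heavy): payoffs -5, -2 → best response Max.
Mutual best responses: (Heavy, Heavy, Heavy); (Max, Moderate, Max).

The pure Nash equilibria are (Heavy, Heavy, Heavy), (Max, Moderate, Max).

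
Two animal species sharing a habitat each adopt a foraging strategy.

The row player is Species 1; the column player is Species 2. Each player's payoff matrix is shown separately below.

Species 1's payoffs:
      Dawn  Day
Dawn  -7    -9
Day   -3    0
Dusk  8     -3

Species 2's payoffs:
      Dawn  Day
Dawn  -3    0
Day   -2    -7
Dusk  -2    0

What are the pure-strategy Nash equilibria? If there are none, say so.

This game has no pure Nash equilibrium.

For each player, find the best response to each opponent profile; mutual best responses are the pure NE.
Species 1 against Dawn: payoffs -7, -3, 8 → best response Dusk.
Species 1 against Day: payoffs -9, 0, -3 → best response Day.
Species 2 against Dawn: payoffs -3, 0 → best response Day.
Species 2 against Day: payoffs -2, -7 → best response Dawn.
Species 2 against Dusk: payoffs -2, 0 → best response Day.
No profile is a mutual best response for all players.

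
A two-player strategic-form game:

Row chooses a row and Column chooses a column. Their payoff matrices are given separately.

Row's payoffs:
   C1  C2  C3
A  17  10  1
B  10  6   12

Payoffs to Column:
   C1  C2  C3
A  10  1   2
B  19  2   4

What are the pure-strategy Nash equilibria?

Pure NE: (A, C1)

(A, C1): Row gets 17, best alternative 10; Column gets 10, best alternative 2. No profitable deviation — NE.
(A, C2): Column can switch to C1 (1 → 10). Not NE.
(A, C3): Row can switch to B (1 → 12). Not NE.
(B, C1): Row can switch to A (10 → 17). Not NE.
(B, C2): Row can switch to A (6 → 10). Not NE.
(B, C3): Column can switch to C1 (4 → 19). Not NE.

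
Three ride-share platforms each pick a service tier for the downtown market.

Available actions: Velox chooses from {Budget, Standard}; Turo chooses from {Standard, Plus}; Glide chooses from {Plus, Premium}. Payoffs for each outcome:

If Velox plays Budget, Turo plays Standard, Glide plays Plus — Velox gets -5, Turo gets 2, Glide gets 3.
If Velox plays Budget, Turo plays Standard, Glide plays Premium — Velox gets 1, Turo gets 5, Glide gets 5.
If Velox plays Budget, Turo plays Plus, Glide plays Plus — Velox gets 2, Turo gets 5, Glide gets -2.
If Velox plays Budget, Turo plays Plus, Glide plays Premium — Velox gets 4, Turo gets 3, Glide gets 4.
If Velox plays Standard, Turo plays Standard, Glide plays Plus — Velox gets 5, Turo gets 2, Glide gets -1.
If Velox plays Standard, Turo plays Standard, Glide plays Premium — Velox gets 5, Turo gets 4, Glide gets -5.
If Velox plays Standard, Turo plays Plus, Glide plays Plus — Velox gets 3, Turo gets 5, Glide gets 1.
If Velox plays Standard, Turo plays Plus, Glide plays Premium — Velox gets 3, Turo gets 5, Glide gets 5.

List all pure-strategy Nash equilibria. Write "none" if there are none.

Velox against (Standard, Plus): payoffs -5, 5 → best response Standard.
Velox against (Standard, Premium): payoffs 1, 5 → best response Standard.
Velox against (Plus, Plus): payoffs 2, 3 → best response Standard.
Velox against (Plus, Premium): payoffs 4, 3 → best response Budget.
Turo against (Budget, Plus): payoffs 2, 5 → best response Plus.
Turo against (Budget, Premium): payoffs 5, 3 → best response Standard.
Turo against (Standard, Plus): payoffs 2, 5 → best response Plus.
Turo against (Standard, Premium): payoffs 4, 5 → best response Plus.
Glide against (Budget, Standard): payoffs 3, 5 → best response Premium.
Glide against (Budget, Plus): payoffs -2, 4 → best response Premium.
Glide against (Standard, Standard): payoffs -1, -5 → best response Plus.
Glide against (Standard, Plus): payoffs 1, 5 → best response Premium.
No profile is a mutual best response for all players.

This game has no pure Nash equilibrium.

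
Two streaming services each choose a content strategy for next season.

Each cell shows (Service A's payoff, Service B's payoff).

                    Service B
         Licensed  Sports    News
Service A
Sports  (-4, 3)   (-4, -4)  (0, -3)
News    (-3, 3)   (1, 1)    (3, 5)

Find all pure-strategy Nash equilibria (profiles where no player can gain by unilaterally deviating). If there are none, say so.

Pure NE: (News, News)

For each strategy profile, look for a profitable unilateral deviation.
(Sports, Licensed): Service A can switch to News (-4 → -3). Not NE.
(Sports, Sports): Service A can switch to News (-4 → 1). Not NE.
(Sports, News): Service A can switch to News (0 → 3). Not NE.
(News, Licensed): Service B can switch to News (3 → 5). Not NE.
(News, Sports): Service B can switch to Licensed (1 → 3). Not NE.
(News, News): Service A gets 3, best alternative 0; Service B gets 5, best alternative 3. No profitable deviation — NE.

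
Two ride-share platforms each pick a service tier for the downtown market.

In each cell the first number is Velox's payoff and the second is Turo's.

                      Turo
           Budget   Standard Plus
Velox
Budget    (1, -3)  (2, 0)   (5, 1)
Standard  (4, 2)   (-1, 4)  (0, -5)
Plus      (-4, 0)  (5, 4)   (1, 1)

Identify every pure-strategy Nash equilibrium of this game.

(Budget, Plus) and (Plus, Standard)

(Budget, Budget): Velox can switch to Standard (1 → 4). Not NE.
(Budget, Standard): Velox can switch to Plus (2 → 5). Not NE.
(Budget, Plus): Velox gets 5, best alternative 1; Turo gets 1, best alternative 0. No profitable deviation — NE.
(Standard, Budget): Turo can switch to Standard (2 → 4). Not NE.
(Standard, Standard): Velox can switch to Budget (-1 → 2). Not NE.
(Standard, Plus): Velox can switch to Budget (0 → 5). Not NE.
(Plus, Budget): Velox can switch to Budget (-4 → 1). Not NE.
(Plus, Standard): Velox gets 5, best alternative 2; Turo gets 4, best alternative 1. No profitable deviation — NE.
(The remaining 1 profile has a profitable deviation by the same check.)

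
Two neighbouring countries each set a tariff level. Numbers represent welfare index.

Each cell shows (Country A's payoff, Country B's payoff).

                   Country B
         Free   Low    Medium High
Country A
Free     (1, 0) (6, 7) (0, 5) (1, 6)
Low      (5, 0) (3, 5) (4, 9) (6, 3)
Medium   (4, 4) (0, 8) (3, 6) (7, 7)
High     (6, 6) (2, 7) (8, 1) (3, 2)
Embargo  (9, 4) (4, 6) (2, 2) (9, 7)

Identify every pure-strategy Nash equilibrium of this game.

Pure-strategy Nash equilibria: (Free, Low) and (Embargo, High)

Country A against Free: payoffs 1, 5, 4, 6, 9 → best response Embargo.
Country A against Low: payoffs 6, 3, 0, 2, 4 → best response Free.
Country A against Medium: payoffs 0, 4, 3, 8, 2 → best response High.
Country A against High: payoffs 1, 6, 7, 3, 9 → best response Embargo.
Country B against Free: payoffs 0, 7, 5, 6 → best response Low.
Country B against Low: payoffs 0, 5, 9, 3 → best response Medium.
Country B against Medium: payoffs 4, 8, 6, 7 → best response Low.
Country B against High: payoffs 6, 7, 1, 2 → best response Low.
Country B against Embargo: payoffs 4, 6, 2, 7 → best response High.
Mutual best responses: (Free, Low); (Embargo, High).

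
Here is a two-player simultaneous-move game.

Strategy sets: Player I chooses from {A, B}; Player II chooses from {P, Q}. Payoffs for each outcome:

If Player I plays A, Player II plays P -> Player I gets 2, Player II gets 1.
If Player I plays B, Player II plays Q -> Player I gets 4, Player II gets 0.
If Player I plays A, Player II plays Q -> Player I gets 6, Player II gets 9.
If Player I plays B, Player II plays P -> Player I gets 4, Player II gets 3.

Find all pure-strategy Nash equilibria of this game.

(A, Q); (B, P)

Mark each player's best response to every combination of opponents' strategies; a profile where every player is best-responding is a pure Nash equilibrium.
Player I against P: payoffs 2, 4 → best response B.
Player I against Q: payoffs 6, 4 → best response A.
Player II against A: payoffs 1, 9 → best response Q.
Player II against B: payoffs 3, 0 → best response P.
Mutual best responses: (A, Q); (B, P).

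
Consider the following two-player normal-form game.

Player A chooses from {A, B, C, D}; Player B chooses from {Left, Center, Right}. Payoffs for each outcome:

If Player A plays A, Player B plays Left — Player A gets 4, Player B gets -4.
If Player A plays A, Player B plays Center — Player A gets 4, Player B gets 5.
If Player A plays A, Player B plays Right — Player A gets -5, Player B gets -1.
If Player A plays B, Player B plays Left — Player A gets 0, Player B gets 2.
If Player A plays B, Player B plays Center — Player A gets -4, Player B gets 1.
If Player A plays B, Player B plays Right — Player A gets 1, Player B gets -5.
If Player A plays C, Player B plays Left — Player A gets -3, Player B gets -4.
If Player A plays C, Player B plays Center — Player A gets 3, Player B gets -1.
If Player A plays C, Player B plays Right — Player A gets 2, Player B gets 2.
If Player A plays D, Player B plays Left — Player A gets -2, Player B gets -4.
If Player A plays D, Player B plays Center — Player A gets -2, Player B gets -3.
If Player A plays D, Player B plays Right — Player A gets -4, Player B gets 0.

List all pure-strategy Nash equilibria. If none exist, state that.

Player A against Left: payoffs 4, 0, -3, -2 → best response A.
Player A against Center: payoffs 4, -4, 3, -2 → best response A.
Player A against Right: payoffs -5, 1, 2, -4 → best response C.
Player B against A: payoffs -4, 5, -1 → best response Center.
Player B against B: payoffs 2, 1, -5 → best response Left.
Player B against C: payoffs -4, -1, 2 → best response Right.
Player B against D: payoffs -4, -3, 0 → best response Right.
Mutual best responses: (A, Center); (C, Right).

The pure Nash equilibria are (A, Center), (C, Right).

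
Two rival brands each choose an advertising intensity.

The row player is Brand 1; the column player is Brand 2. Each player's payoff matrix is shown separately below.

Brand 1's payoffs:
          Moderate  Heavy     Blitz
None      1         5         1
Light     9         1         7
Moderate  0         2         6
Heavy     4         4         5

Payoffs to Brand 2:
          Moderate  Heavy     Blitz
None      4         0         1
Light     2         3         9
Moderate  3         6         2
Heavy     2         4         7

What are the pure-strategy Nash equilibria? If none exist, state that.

For each strategy profile, look for a profitable unilateral deviation.
(None, Moderate): Brand 1 can switch to Light (1 → 9). Not NE.
(None, Heavy): Brand 2 can switch to Moderate (0 → 4). Not NE.
(None, Blitz): Brand 1 can switch to Light (1 → 7). Not NE.
(Light, Moderate): Brand 2 can switch to Heavy (2 → 3). Not NE.
(Light, Heavy): Brand 1 can switch to None (1 → 5). Not NE.
(Light, Blitz): Brand 1 gets 7, best alternative 6; Brand 2 gets 9, best alternative 3. No profitable deviation — NE.
(Moderate, Moderate): Brand 1 can switch to None (0 → 1). Not NE.
(Moderate, Heavy): Brand 1 can switch to None (2 → 5). Not NE.
(Moderate, Blitz): Brand 1 can switch to Light (6 → 7). Not NE.
(Heavy, Moderate): Brand 1 can switch to Light (4 → 9). Not NE.
(Heavy, Heavy): Brand 1 can switch to None (4 → 5). Not NE.
(The remaining 1 profile has a profitable deviation by the same check.)

The unique pure-strategy Nash equilibrium is (Light, Blitz).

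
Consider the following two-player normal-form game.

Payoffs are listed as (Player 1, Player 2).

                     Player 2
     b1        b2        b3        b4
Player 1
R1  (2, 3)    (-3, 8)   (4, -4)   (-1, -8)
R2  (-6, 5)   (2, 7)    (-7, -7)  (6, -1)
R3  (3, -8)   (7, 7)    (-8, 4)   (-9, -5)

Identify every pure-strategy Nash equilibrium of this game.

(R1, b1): Player 1 can switch to R3 (2 → 3). Not NE.
(R1, b2): Player 1 can switch to R2 (-3 → 2). Not NE.
(R1, b3): Player 2 can switch to b1 (-4 → 3). Not NE.
(R1, b4): Player 1 can switch to R2 (-1 → 6). Not NE.
(R2, b1): Player 1 can switch to R1 (-6 → 2). Not NE.
(R2, b2): Player 1 can switch to R3 (2 → 7). Not NE.
(R2, b3): Player 1 can switch to R1 (-7 → 4). Not NE.
(R2, b4): Player 2 can switch to b1 (-1 → 5). Not NE.
(R3, b1): Player 2 can switch to b2 (-8 → 7). Not NE.
(R3, b2): Player 1 gets 7, best alternative 2; Player 2 gets 7, best alternative 4. No profitable deviation — NE.
(R3, b3): Player 1 can switch to R1 (-8 → 4). Not NE.
(The remaining 1 profile has a profitable deviation by the same check.)

Pure NE: (R3, b2)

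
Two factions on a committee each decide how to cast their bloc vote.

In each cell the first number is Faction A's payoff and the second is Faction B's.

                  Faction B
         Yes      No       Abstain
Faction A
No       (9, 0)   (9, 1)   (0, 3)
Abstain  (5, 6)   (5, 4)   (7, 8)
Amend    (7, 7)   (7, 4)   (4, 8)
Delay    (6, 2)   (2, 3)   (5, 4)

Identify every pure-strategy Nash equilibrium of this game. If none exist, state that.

The unique pure-strategy Nash equilibrium is (Abstain, Abstain).

Faction A against Yes: payoffs 9, 5, 7, 6 → best response No.
Faction A against No: payoffs 9, 5, 7, 2 → best response No.
Faction A against Abstain: payoffs 0, 7, 4, 5 → best response Abstain.
Faction B against No: payoffs 0, 1, 3 → best response Abstain.
Faction B against Abstain: payoffs 6, 4, 8 → best response Abstain.
Faction B against Amend: payoffs 7, 4, 8 → best response Abstain.
Faction B against Delay: payoffs 2, 3, 4 → best response Abstain.
Mutual best responses: (Abstain, Abstain).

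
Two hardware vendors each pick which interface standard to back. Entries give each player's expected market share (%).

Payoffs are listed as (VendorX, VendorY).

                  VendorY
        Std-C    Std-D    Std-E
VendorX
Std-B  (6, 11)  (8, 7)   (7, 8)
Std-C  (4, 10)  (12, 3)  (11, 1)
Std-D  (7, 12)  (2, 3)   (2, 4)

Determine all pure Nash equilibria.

The unique pure-strategy Nash equilibrium is (Std-D, Std-C).

For each player, find the best response to each opponent profile; mutual best responses are the pure NE.
VendorX against Std-C: payoffs 6, 4, 7 → best response Std-D.
VendorX against Std-D: payoffs 8, 12, 2 → best response Std-C.
VendorX against Std-E: payoffs 7, 11, 2 → best response Std-C.
VendorY against Std-B: payoffs 11, 7, 8 → best response Std-C.
VendorY against Std-C: payoffs 10, 3, 1 → best response Std-C.
VendorY against Std-D: payoffs 12, 3, 4 → best response Std-C.
Mutual best responses: (Std-D, Std-C).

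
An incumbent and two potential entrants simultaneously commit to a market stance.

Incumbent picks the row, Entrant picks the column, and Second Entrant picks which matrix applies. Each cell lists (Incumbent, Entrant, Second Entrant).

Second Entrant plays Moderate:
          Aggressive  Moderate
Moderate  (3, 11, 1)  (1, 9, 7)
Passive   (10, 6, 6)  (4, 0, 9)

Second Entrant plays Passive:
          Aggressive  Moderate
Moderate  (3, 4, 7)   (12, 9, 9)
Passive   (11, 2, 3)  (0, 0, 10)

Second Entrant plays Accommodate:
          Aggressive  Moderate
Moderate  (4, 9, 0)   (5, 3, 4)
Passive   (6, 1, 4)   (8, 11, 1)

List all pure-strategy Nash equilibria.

Incumbent against (Aggressive, Moderate): payoffs 3, 10 → best response Passive.
Incumbent against (Aggressive, Passive): payoffs 3, 11 → best response Passive.
Incumbent against (Aggressive, Accommodate): payoffs 4, 6 → best response Passive.
Incumbent against (Moderate, Moderate): payoffs 1, 4 → best response Passive.
Incumbent against (Moderate, Passive): payoffs 12, 0 → best response Moderate.
Incumbent against (Moderate, Accommodate): payoffs 5, 8 → best response Passive.
Entrant against (Moderate, Moderate): payoffs 11, 9 → best response Aggressive.
Entrant against (Moderate, Passive): payoffs 4, 9 → best response Moderate.
Entrant against (Moderate, Accommodate): payoffs 9, 3 → best response Aggressive.
Entrant against (Passive, Moderate): payoffs 6, 0 → best response Aggressive.
Entrant against (Passive, Passive): payoffs 2, 0 → best response Aggressive.
Entrant against (Passive, Accommodate): payoffs 1, 11 → best response Moderate.
Second Entrant against (Moderate, Aggressive): payoffs 1, 7, 0 → best response Passive.
Second Entrant against (Moderate, Moderate): payoffs 7, 9, 4 → best response Passive.
Second Entrant against (Passive, Aggressive): payoffs 6, 3, 4 → best response Moderate.
Second Entrant against (Passive, Moderate): payoffs 9, 10, 1 → best response Passive.
Mutual best responses: (Moderate, Moderate, Passive); (Passive, Aggressive, Moderate).

Pure-strategy Nash equilibria: (Moderate, Moderate, Passive), (Passive, Aggressive, Moderate)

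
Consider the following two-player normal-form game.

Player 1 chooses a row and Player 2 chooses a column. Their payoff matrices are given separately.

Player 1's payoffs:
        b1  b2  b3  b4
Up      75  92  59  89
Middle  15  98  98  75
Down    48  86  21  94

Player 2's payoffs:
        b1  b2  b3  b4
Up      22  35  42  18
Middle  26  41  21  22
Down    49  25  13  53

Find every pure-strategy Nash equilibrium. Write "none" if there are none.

Player 1 against b1: payoffs 75, 15, 48 → best response Up.
Player 1 against b2: payoffs 92, 98, 86 → best response Middle.
Player 1 against b3: payoffs 59, 98, 21 → best response Middle.
Player 1 against b4: payoffs 89, 75, 94 → best response Down.
Player 2 against Up: payoffs 22, 35, 42, 18 → best response b3.
Player 2 against Middle: payoffs 26, 41, 21, 22 → best response b2.
Player 2 against Down: payoffs 49, 25, 13, 53 → best response b4.
Mutual best responses: (Middle, b2); (Down, b4).

The pure Nash equilibria are (Middle, b2); (Down, b4).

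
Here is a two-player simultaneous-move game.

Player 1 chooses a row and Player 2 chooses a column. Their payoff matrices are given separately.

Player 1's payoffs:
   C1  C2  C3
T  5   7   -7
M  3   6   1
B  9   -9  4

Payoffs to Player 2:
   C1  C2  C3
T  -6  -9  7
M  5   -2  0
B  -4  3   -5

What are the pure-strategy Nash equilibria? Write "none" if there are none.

none

Player 1 against C1: payoffs 5, 3, 9 → best response B.
Player 1 against C2: payoffs 7, 6, -9 → best response T.
Player 1 against C3: payoffs -7, 1, 4 → best response B.
Player 2 against T: payoffs -6, -9, 7 → best response C3.
Player 2 against M: payoffs 5, -2, 0 → best response C1.
Player 2 against B: payoffs -4, 3, -5 → best response C2.
No profile is a mutual best response for all players.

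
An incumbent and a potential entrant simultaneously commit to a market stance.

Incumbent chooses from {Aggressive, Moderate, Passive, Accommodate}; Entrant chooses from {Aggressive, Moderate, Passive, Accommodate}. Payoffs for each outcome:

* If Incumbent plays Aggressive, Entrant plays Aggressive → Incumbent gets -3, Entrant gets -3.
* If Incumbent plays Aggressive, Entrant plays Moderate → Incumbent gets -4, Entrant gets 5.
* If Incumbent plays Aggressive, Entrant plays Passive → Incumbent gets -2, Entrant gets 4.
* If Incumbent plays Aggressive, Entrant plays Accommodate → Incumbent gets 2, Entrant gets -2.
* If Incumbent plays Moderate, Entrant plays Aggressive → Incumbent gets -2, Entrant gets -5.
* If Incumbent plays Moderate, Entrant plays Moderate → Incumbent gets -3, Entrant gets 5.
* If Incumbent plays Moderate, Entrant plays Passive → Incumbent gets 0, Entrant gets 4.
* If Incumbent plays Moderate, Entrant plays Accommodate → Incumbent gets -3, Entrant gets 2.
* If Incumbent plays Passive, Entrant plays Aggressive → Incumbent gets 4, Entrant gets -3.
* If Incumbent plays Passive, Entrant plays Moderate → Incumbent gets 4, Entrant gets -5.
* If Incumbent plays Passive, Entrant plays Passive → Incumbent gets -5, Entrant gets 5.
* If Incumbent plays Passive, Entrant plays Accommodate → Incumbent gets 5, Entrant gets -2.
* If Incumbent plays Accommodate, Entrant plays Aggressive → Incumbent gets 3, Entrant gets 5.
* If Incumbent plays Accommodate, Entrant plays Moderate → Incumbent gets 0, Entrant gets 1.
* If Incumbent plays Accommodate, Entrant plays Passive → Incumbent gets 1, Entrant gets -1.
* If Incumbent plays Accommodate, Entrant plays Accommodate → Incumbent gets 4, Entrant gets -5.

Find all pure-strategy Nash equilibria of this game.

For each player, find the best response to each opponent profile; mutual best responses are the pure NE.
Incumbent against Aggressive: payoffs -3, -2, 4, 3 → best response Passive.
Incumbent against Moderate: payoffs -4, -3, 4, 0 → best response Passive.
Incumbent against Passive: payoffs -2, 0, -5, 1 → best response Accommodate.
Incumbent against Accommodate: payoffs 2, -3, 5, 4 → best response Passive.
Entrant against Aggressive: payoffs -3, 5, 4, -2 → best response Moderate.
Entrant against Moderate: payoffs -5, 5, 4, 2 → best response Moderate.
Entrant against Passive: payoffs -3, -5, 5, -2 → best response Passive.
Entrant against Accommodate: payoffs 5, 1, -1, -5 → best response Aggressive.
No profile is a mutual best response for all players.

No pure-strategy Nash equilibrium.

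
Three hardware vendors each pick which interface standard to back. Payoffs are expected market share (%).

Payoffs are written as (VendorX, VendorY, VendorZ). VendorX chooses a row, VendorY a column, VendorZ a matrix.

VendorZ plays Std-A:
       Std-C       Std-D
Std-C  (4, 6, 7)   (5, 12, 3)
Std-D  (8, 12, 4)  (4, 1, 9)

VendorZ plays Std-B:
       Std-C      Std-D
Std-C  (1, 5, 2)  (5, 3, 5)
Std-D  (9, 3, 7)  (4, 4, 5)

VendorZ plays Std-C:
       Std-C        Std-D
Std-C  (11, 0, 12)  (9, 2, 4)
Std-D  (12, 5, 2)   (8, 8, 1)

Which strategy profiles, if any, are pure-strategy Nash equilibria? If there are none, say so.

Check each profile: it is a Nash equilibrium iff no player can strictly gain by switching unilaterally.
(Std-C, Std-C, Std-A): VendorX can switch to Std-D (4 → 8). Not NE.
(Std-C, Std-C, Std-B): VendorX can switch to Std-D (1 → 9). Not NE.
(Std-C, Std-C, Std-C): VendorX can switch to Std-D (11 → 12). Not NE.
(Std-C, Std-D, Std-A): VendorZ can switch to Std-B (3 → 5). Not NE.
(Std-C, Std-D, Std-B): VendorY can switch to Std-C (3 → 5). Not NE.
(Std-C, Std-D, Std-C): VendorZ can switch to Std-B (4 → 5). Not NE.
(Std-D, Std-C, Std-A): VendorZ can switch to Std-B (4 → 7). Not NE.
(Std-D, Std-C, Std-B): VendorY can switch to Std-D (3 → 4). Not NE.
(Std-D, Std-C, Std-C): VendorY can switch to Std-D (5 → 8). Not NE.
(Std-D, Std-D, Std-A): VendorX can switch to Std-C (4 → 5). Not NE.
(The remaining 2 profiles each have a profitable deviation by the same check.)

none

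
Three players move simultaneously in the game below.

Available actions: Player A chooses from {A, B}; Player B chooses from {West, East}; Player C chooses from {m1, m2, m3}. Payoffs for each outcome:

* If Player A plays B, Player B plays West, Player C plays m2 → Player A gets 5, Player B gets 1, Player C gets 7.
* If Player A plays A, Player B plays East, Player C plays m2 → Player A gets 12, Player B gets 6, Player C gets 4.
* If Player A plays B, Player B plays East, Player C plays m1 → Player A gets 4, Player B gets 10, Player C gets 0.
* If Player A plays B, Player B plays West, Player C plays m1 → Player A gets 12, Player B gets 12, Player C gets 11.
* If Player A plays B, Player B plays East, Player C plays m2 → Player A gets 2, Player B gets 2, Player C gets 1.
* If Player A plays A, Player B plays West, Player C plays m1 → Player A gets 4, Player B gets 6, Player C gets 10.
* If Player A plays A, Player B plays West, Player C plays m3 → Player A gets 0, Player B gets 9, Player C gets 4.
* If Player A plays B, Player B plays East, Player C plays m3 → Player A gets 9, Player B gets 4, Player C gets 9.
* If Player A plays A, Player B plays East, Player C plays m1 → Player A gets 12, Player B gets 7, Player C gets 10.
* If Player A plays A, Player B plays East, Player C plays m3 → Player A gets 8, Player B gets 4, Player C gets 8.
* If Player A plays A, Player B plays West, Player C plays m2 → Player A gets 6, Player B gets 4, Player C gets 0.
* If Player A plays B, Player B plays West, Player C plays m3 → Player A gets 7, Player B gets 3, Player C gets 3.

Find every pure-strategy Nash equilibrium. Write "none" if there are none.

Player A against (West, m1): payoffs 4, 12 → best response B.
Player A against (West, m2): payoffs 6, 5 → best response A.
Player A against (West, m3): payoffs 0, 7 → best response B.
Player A against (East, m1): payoffs 12, 4 → best response A.
Player A against (East, m2): payoffs 12, 2 → best response A.
Player A against (East, m3): payoffs 8, 9 → best response B.
Player B against (A, m1): payoffs 6, 7 → best response East.
Player B against (A, m2): payoffs 4, 6 → best response East.
Player B against (A, m3): payoffs 9, 4 → best response West.
Player B against (B, m1): payoffs 12, 10 → best response West.
Player B against (B, m2): payoffs 1, 2 → best response East.
Player B against (B, m3): payoffs 3, 4 → best response East.
Player C against (A, West): payoffs 10, 0, 4 → best response m1.
Player C against (A, East): payoffs 10, 4, 8 → best response m1.
Player C against (B, West): payoffs 11, 7, 3 → best response m1.
Player C against (B, East): payoffs 0, 1, 9 → best response m3.
Mutual best responses: (A, East, m1); (B, West, m1); (B, East, m3).

Pure-strategy Nash equilibria: (A, East, m1), (B, West, m1), (B, East, m3)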